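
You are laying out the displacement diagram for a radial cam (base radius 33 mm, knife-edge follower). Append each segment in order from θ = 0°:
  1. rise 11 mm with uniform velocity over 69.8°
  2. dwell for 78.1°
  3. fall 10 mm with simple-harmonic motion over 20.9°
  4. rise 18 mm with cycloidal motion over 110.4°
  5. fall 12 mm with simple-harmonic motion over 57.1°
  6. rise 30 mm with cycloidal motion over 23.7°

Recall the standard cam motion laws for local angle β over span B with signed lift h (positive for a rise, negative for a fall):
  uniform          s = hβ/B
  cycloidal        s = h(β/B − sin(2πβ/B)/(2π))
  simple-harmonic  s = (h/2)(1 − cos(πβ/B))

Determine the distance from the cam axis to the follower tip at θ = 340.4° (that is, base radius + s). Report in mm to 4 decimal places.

seg 1 [0°–69.8°] uniform, h=11: full span → s += 11 → s = 11.0000
seg 2 [69.8°–147.9°] dwell: s stays 11.0000
seg 3 [147.9°–168.8°] simple-harmonic, h=-10: full span → s += -10 → s = 1.0000
seg 4 [168.8°–279.2°] cycloidal, h=18: full span → s += 18 → s = 19.0000
seg 5 [279.2°–336.3°] simple-harmonic, h=-12: full span → s += -12 → s = 7.0000
seg 6 [336.3°–360°] cycloidal, h=30: θ=340.4° here. β=4.1, B=23.7. 30·(0.1730 − sin(2π·0.1730)/(2π)) = 0.9633 → s = 7.9633
radial distance = base radius + s = 33 + 7.9633 = 40.9633

40.9633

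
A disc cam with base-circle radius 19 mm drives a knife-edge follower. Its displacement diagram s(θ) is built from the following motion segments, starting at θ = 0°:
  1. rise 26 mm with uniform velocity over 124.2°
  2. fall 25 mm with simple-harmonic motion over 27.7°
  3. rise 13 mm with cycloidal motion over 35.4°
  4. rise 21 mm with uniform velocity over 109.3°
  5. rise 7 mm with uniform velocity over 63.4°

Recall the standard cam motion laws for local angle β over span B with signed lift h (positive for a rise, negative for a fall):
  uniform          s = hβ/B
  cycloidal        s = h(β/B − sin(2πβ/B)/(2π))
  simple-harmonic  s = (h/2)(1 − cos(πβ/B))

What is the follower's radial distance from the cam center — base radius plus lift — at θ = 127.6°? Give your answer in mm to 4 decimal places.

seg 1 [0°–124.2°] uniform, h=26: full span → s += 26 → s = 26.0000
seg 2 [124.2°–151.9°] simple-harmonic, h=-25: θ=127.6° here. β=3.4, B=27.7. -25/2·(1 − cos(π·0.1227)) = -0.9179 → s = 25.0821
radial distance = base radius + s = 19 + 25.0821 = 44.0821

44.0821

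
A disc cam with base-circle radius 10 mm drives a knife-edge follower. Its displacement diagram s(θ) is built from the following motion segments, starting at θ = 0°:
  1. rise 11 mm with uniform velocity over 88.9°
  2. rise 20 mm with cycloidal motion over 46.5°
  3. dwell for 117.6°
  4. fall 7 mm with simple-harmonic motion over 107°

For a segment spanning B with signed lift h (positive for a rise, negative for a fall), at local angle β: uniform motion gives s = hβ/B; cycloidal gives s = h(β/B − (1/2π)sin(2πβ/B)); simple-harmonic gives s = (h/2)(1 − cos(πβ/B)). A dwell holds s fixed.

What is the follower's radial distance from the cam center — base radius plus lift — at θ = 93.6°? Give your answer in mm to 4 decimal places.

seg 1 [0°–88.9°] uniform, h=11: full span → s += 11 → s = 11.0000
seg 2 [88.9°–135.4°] cycloidal, h=20: θ=93.6° here. β=4.7, B=46.5. 20·(0.1011 − sin(2π·0.1011)/(2π)) = 0.1332 → s = 11.1332
radial distance = base radius + s = 10 + 11.1332 = 21.1332

21.1332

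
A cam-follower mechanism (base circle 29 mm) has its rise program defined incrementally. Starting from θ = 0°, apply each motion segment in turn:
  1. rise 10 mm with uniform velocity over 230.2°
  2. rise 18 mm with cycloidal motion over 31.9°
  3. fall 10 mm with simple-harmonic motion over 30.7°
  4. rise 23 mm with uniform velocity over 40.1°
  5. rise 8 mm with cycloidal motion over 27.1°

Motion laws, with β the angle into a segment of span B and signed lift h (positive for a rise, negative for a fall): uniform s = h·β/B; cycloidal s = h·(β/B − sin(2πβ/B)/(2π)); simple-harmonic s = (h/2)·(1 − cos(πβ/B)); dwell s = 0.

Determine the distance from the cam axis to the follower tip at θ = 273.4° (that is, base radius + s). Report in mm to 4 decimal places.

seg 1 [0°–230.2°] uniform, h=10: full span → s += 10 → s = 10.0000
seg 2 [230.2°–262.1°] cycloidal, h=18: full span → s += 18 → s = 28.0000
seg 3 [262.1°–292.8°] simple-harmonic, h=-10: θ=273.4° here. β=11.3, B=30.7. -10/2·(1 − cos(π·0.3681)) = -2.9866 → s = 25.0134
radial distance = base radius + s = 29 + 25.0134 = 54.0134

54.0134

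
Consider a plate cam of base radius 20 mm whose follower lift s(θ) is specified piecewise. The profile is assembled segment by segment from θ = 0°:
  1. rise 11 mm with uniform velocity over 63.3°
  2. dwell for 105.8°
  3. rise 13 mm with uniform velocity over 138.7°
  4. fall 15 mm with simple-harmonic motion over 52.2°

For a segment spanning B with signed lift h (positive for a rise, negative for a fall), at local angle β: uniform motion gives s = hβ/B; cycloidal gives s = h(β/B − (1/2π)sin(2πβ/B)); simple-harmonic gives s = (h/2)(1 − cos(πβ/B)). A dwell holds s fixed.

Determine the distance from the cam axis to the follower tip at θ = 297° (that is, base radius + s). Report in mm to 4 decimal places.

seg 1 [0°–63.3°] uniform, h=11: full span → s += 11 → s = 11.0000
seg 2 [63.3°–169.1°] dwell: s stays 11.0000
seg 3 [169.1°–307.8°] uniform, h=13: θ=297° here. β=127.9, B=138.7. 13·127.9/138.7 = 11.9877 → s = 22.9877
radial distance = base radius + s = 20 + 22.9877 = 42.9877

42.9877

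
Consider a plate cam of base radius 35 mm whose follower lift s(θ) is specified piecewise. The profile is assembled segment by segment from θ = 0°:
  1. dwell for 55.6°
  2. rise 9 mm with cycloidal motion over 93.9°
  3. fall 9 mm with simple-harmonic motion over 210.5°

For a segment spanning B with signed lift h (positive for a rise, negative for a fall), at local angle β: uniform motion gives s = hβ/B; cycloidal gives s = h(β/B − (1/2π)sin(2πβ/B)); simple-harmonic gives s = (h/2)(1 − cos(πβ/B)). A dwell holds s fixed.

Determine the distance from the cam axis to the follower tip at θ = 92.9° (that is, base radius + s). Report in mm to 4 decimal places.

seg 1 [0°–55.6°] dwell: s stays 0.0000
seg 2 [55.6°–149.5°] cycloidal, h=9: θ=92.9° here. β=37.3, B=93.9. 9·(0.3972 − sin(2π·0.3972)/(2π)) = 2.7131 → s = 2.7131
radial distance = base radius + s = 35 + 2.7131 = 37.7131

37.7131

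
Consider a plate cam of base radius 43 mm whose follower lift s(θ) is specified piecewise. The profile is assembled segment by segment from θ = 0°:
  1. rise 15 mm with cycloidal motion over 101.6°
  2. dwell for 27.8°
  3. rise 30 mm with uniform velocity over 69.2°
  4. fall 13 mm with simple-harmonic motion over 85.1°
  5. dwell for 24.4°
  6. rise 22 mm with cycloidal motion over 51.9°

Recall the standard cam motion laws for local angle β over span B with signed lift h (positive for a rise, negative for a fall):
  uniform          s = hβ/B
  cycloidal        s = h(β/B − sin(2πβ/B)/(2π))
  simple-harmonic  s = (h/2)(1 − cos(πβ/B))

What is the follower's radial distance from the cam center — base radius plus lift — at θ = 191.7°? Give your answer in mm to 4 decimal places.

seg 1 [0°–101.6°] cycloidal, h=15: full span → s += 15 → s = 15.0000
seg 2 [101.6°–129.4°] dwell: s stays 15.0000
seg 3 [129.4°–198.6°] uniform, h=30: θ=191.7° here. β=62.3, B=69.2. 30·62.3/69.2 = 27.0087 → s = 42.0087
radial distance = base radius + s = 43 + 42.0087 = 85.0087

85.0087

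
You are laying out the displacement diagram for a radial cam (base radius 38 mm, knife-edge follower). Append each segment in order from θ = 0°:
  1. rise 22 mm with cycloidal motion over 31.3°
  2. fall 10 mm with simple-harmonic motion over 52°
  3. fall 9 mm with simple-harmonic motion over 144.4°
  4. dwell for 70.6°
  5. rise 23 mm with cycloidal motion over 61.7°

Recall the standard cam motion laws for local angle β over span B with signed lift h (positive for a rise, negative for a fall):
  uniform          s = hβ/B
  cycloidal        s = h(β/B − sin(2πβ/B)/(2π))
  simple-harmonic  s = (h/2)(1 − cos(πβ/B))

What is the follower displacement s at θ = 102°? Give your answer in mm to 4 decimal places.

seg 1 [0°–31.3°] cycloidal, h=22: full span → s += 22 → s = 22.0000
seg 2 [31.3°–83.3°] simple-harmonic, h=-10: full span → s += -10 → s = 12.0000
seg 3 [83.3°–227.7°] simple-harmonic, h=-9: θ=102° here. β=18.7, B=144.4. -9/2·(1 − cos(π·0.1295)) = -0.3673 → s = 11.6327

11.6327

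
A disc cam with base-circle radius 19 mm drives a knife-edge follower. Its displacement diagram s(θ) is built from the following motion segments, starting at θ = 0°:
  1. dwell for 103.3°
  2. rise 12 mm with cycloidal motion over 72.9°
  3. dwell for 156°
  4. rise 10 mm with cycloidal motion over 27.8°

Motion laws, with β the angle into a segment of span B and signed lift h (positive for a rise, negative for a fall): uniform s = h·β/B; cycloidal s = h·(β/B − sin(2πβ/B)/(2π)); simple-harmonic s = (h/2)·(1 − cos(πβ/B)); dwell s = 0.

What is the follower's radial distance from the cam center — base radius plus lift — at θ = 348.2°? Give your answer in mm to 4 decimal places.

seg 1 [0°–103.3°] dwell: s stays 0.0000
seg 2 [103.3°–176.2°] cycloidal, h=12: full span → s += 12 → s = 12.0000
seg 3 [176.2°–332.2°] dwell: s stays 12.0000
seg 4 [332.2°–360°] cycloidal, h=10: θ=348.2° here. β=16, B=27.8. 10·(0.5755 − sin(2π·0.5755)/(2π)) = 6.4827 → s = 18.4827
radial distance = base radius + s = 19 + 18.4827 = 37.4827

37.4827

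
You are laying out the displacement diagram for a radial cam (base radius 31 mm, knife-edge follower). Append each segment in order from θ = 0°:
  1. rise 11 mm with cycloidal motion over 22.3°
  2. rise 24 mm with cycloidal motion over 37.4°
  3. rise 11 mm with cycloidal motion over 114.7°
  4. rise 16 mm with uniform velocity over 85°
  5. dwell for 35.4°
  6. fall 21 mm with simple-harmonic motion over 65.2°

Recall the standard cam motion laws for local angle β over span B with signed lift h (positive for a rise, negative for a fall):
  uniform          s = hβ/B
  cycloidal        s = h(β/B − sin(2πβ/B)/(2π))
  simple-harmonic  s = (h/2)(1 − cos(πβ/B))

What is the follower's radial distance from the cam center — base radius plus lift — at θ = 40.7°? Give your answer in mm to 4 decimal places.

seg 1 [0°–22.3°] cycloidal, h=11: full span → s += 11 → s = 11.0000
seg 2 [22.3°–59.7°] cycloidal, h=24: θ=40.7° here. β=18.4, B=37.4. 24·(0.4920 − sin(2π·0.4920)/(2π)) = 11.6151 → s = 22.6151
radial distance = base radius + s = 31 + 22.6151 = 53.6151

53.6151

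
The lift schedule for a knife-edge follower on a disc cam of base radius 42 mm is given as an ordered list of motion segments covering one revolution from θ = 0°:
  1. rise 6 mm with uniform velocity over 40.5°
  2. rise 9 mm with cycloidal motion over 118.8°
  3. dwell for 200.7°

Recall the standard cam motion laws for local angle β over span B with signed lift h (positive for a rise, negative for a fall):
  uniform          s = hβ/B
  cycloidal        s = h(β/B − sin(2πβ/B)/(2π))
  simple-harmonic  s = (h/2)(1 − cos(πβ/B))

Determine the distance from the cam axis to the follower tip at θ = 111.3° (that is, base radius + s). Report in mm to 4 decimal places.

seg 1 [0°–40.5°] uniform, h=6: full span → s += 6 → s = 6.0000
seg 2 [40.5°–159.3°] cycloidal, h=9: θ=111.3° here. β=70.8, B=118.8. 9·(0.5960 − sin(2π·0.5960)/(2π)) = 6.1759 → s = 12.1759
radial distance = base radius + s = 42 + 12.1759 = 54.1759

54.1759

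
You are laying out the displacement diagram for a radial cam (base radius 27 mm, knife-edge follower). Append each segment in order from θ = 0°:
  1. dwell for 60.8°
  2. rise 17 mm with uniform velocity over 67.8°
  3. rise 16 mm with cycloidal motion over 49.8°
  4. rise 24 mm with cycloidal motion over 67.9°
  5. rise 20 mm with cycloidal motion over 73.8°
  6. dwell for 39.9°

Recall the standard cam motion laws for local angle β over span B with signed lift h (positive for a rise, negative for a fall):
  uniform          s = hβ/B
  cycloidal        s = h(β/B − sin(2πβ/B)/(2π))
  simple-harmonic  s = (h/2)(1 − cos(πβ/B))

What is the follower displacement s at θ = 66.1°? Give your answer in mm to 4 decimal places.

seg 1 [0°–60.8°] dwell: s stays 0.0000
seg 2 [60.8°–128.6°] uniform, h=17: θ=66.1° here. β=5.3, B=67.8. 17·5.3/67.8 = 1.3289 → s = 1.3289

1.3289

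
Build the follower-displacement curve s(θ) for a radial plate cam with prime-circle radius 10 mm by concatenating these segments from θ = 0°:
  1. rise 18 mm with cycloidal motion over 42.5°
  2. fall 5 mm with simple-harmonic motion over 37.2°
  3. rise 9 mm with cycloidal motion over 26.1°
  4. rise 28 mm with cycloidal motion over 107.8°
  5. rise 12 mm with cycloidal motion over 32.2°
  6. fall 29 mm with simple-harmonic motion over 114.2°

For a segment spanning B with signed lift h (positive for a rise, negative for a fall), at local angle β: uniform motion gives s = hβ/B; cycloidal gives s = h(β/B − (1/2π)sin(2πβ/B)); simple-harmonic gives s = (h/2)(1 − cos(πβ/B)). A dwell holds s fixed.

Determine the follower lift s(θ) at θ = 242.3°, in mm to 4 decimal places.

seg 1 [0°–42.5°] cycloidal, h=18: full span → s += 18 → s = 18.0000
seg 2 [42.5°–79.7°] simple-harmonic, h=-5: full span → s += -5 → s = 13.0000
seg 3 [79.7°–105.8°] cycloidal, h=9: full span → s += 9 → s = 22.0000
seg 4 [105.8°–213.6°] cycloidal, h=28: full span → s += 28 → s = 50.0000
seg 5 [213.6°–245.8°] cycloidal, h=12: θ=242.3° here. β=28.7, B=32.2. 12·(0.8913 − sin(2π·0.8913)/(2π)) = 11.9009 → s = 61.9009

61.9009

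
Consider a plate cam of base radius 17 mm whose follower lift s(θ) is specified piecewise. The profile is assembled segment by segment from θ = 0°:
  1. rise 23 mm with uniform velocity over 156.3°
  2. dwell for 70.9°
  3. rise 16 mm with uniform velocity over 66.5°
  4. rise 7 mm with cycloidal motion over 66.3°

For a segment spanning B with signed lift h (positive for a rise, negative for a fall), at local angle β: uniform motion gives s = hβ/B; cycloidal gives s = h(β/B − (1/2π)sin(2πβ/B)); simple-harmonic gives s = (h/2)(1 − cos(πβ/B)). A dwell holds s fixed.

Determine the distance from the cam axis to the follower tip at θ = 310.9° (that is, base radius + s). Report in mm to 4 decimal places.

seg 1 [0°–156.3°] uniform, h=23: full span → s += 23 → s = 23.0000
seg 2 [156.3°–227.2°] dwell: s stays 23.0000
seg 3 [227.2°–293.7°] uniform, h=16: full span → s += 16 → s = 39.0000
seg 4 [293.7°–360°] cycloidal, h=7: θ=310.9° here. β=17.2, B=66.3. 7·(0.2594 − sin(2π·0.2594)/(2π)) = 0.7039 → s = 39.7039
radial distance = base radius + s = 17 + 39.7039 = 56.7039

56.7039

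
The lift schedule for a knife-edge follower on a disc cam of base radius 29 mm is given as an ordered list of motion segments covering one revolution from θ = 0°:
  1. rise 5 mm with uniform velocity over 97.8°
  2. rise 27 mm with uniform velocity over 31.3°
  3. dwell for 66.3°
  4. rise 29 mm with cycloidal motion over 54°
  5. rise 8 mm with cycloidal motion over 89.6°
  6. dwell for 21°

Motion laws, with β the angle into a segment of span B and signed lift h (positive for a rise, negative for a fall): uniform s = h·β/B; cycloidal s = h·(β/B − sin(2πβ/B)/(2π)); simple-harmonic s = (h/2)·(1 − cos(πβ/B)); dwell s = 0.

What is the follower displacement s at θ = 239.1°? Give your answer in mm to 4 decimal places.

seg 1 [0°–97.8°] uniform, h=5: full span → s += 5 → s = 5.0000
seg 2 [97.8°–129.1°] uniform, h=27: full span → s += 27 → s = 32.0000
seg 3 [129.1°–195.4°] dwell: s stays 32.0000
seg 4 [195.4°–249.4°] cycloidal, h=29: θ=239.1° here. β=43.7, B=54. 29·(0.8093 − sin(2π·0.8093)/(2π)) = 27.7678 → s = 59.7678

59.7678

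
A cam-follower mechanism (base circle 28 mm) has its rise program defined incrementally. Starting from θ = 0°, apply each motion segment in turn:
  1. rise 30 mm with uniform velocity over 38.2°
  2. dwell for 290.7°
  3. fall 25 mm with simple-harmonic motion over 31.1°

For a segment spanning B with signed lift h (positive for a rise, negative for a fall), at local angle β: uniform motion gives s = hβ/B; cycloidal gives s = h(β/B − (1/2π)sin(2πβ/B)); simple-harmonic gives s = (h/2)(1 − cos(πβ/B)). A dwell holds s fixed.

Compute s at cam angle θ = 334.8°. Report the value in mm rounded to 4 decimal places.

seg 1 [0°–38.2°] uniform, h=30: full span → s += 30 → s = 30.0000
seg 2 [38.2°–328.9°] dwell: s stays 30.0000
seg 3 [328.9°–360°] simple-harmonic, h=-25: θ=334.8° here. β=5.9, B=31.1. -25/2·(1 − cos(π·0.1897)) = -2.1551 → s = 27.8449

27.8449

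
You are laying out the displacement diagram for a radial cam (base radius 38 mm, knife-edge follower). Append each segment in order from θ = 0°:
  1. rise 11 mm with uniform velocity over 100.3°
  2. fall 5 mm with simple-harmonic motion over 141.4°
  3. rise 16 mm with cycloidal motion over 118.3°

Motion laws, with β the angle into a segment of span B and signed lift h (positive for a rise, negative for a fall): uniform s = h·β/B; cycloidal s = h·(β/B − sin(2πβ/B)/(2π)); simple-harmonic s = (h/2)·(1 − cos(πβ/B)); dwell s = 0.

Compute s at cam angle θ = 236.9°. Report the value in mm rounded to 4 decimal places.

seg 1 [0°–100.3°] uniform, h=11: full span → s += 11 → s = 11.0000
seg 2 [100.3°–241.7°] simple-harmonic, h=-5: θ=236.9° here. β=136.6, B=141.4. -5/2·(1 − cos(π·0.9661)) = -4.9858 → s = 6.0142

6.0142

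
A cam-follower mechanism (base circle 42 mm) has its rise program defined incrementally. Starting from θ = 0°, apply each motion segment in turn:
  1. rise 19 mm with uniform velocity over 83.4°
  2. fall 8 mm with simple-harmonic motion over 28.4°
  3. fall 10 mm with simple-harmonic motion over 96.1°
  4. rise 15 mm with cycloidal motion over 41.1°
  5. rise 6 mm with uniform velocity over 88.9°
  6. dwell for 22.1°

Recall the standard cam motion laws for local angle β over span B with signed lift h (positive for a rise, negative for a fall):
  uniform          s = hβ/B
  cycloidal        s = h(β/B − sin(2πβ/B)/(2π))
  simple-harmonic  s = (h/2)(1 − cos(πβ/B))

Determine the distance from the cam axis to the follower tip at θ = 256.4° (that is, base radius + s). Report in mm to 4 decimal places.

seg 1 [0°–83.4°] uniform, h=19: full span → s += 19 → s = 19.0000
seg 2 [83.4°–111.8°] simple-harmonic, h=-8: full span → s += -8 → s = 11.0000
seg 3 [111.8°–207.9°] simple-harmonic, h=-10: full span → s += -10 → s = 1.0000
seg 4 [207.9°–249°] cycloidal, h=15: full span → s += 15 → s = 16.0000
seg 5 [249°–337.9°] uniform, h=6: θ=256.4° here. β=7.4, B=88.9. 6·7.4/88.9 = 0.4994 → s = 16.4994
radial distance = base radius + s = 42 + 16.4994 = 58.4994

58.4994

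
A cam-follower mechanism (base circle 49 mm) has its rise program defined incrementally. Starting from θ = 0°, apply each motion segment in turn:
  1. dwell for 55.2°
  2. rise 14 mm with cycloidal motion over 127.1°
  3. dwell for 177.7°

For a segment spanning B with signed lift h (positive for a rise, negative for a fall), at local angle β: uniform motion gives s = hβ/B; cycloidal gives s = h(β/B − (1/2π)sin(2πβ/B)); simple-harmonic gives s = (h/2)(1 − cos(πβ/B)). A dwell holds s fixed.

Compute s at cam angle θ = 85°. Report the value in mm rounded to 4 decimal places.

seg 1 [0°–55.2°] dwell: s stays 0.0000
seg 2 [55.2°–182.3°] cycloidal, h=14: θ=85° here. β=29.8, B=127.1. 14·(0.2345 − sin(2π·0.2345)/(2π)) = 1.0649 → s = 1.0649

1.0649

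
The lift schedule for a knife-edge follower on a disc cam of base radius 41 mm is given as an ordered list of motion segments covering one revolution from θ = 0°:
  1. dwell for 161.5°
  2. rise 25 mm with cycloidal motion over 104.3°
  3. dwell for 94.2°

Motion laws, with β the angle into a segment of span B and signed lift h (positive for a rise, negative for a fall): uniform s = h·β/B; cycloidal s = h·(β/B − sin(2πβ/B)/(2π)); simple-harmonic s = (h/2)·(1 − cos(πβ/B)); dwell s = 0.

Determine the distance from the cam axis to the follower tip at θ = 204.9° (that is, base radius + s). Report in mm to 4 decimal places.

seg 1 [0°–161.5°] dwell: s stays 0.0000
seg 2 [161.5°–265.8°] cycloidal, h=25: θ=204.9° here. β=43.4, B=104.3. 25·(0.4161 − sin(2π·0.4161)/(2π)) = 8.4012 → s = 8.4012
radial distance = base radius + s = 41 + 8.4012 = 49.4012

49.4012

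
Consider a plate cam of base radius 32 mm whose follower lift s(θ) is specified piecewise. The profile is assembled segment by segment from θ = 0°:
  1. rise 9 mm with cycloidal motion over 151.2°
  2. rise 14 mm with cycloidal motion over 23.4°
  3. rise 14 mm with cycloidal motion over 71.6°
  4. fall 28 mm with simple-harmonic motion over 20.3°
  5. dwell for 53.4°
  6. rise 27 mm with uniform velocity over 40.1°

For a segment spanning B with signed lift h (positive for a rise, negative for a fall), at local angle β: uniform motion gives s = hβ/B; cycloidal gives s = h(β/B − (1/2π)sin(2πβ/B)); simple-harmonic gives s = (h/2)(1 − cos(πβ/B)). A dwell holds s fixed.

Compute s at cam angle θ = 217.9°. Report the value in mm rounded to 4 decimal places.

seg 1 [0°–151.2°] cycloidal, h=9: full span → s += 9 → s = 9.0000
seg 2 [151.2°–174.6°] cycloidal, h=14: full span → s += 14 → s = 23.0000
seg 3 [174.6°–246.2°] cycloidal, h=14: θ=217.9° here. β=43.3, B=71.6. 14·(0.6047 − sin(2π·0.6047)/(2π)) = 9.8294 → s = 32.8294

32.8294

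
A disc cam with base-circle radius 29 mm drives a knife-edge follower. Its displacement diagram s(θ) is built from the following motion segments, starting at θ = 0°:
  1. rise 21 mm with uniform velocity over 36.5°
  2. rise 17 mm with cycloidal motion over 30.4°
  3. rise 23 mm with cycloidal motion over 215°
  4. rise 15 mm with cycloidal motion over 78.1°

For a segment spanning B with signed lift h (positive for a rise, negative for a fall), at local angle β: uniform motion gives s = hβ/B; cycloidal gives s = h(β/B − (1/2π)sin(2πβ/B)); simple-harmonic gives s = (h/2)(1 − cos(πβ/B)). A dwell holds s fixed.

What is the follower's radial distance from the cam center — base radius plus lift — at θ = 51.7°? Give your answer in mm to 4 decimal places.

seg 1 [0°–36.5°] uniform, h=21: full span → s += 21 → s = 21.0000
seg 2 [36.5°–66.9°] cycloidal, h=17: θ=51.7° here. β=15.2, B=30.4. 17·(0.5000 − sin(2π·0.5000)/(2π)) = 8.5000 → s = 29.5000
radial distance = base radius + s = 29 + 29.5000 = 58.5000

58.5000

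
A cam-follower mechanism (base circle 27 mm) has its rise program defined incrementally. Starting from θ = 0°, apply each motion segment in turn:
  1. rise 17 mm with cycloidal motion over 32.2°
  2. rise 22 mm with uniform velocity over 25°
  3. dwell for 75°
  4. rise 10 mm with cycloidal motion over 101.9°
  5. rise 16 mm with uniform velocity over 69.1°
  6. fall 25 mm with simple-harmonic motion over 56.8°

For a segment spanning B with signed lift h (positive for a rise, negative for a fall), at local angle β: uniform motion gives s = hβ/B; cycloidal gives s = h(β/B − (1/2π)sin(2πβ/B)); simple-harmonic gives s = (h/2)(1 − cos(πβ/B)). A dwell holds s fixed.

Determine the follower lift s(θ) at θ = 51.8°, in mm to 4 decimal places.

seg 1 [0°–32.2°] cycloidal, h=17: full span → s += 17 → s = 17.0000
seg 2 [32.2°–57.2°] uniform, h=22: θ=51.8° here. β=19.6, B=25. 22·19.6/25 = 17.2480 → s = 34.2480

34.2480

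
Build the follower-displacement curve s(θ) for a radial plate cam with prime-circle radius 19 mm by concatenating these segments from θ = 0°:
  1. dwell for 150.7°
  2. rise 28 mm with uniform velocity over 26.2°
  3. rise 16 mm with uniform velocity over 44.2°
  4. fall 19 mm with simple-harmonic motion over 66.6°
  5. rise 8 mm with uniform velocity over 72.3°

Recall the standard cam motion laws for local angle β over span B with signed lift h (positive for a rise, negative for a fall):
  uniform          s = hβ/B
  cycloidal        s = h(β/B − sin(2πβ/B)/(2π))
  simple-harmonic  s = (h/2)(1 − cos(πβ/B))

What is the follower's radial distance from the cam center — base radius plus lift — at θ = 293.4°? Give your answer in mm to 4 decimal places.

seg 1 [0°–150.7°] dwell: s stays 0.0000
seg 2 [150.7°–176.9°] uniform, h=28: full span → s += 28 → s = 28.0000
seg 3 [176.9°–221.1°] uniform, h=16: full span → s += 16 → s = 44.0000
seg 4 [221.1°–287.7°] simple-harmonic, h=-19: full span → s += -19 → s = 25.0000
seg 5 [287.7°–360°] uniform, h=8: θ=293.4° here. β=5.7, B=72.3. 8·5.7/72.3 = 0.6307 → s = 25.6307
radial distance = base radius + s = 19 + 25.6307 = 44.6307

44.6307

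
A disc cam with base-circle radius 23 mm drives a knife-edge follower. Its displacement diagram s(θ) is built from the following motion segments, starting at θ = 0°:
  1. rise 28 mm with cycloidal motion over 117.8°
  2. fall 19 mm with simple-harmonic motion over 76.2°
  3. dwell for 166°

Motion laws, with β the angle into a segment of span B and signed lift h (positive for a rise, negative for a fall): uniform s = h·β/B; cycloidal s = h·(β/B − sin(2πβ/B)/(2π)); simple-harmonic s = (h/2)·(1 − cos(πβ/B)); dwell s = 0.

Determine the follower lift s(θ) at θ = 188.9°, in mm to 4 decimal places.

seg 1 [0°–117.8°] cycloidal, h=28: full span → s += 28 → s = 28.0000
seg 2 [117.8°–194°] simple-harmonic, h=-19: θ=188.9° here. β=71.1, B=76.2. -19/2·(1 − cos(π·0.9331)) = -18.7908 → s = 9.2092

9.2092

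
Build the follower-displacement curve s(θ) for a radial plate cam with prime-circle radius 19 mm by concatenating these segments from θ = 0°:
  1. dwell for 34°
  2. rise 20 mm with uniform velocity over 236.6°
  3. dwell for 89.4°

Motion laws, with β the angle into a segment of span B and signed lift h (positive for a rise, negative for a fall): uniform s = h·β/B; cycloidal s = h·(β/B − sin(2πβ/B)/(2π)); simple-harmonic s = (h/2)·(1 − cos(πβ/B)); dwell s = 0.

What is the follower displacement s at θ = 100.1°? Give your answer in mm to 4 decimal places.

seg 1 [0°–34°] dwell: s stays 0.0000
seg 2 [34°–270.6°] uniform, h=20: θ=100.1° here. β=66.1, B=236.6. 20·66.1/236.6 = 5.5875 → s = 5.5875

5.5875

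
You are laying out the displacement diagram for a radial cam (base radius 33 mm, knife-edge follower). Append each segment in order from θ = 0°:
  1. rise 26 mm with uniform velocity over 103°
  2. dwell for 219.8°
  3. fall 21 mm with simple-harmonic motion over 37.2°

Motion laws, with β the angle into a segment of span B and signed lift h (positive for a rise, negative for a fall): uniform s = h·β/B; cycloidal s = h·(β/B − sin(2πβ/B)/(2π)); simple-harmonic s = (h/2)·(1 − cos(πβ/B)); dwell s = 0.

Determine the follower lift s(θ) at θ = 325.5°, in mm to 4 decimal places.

seg 1 [0°–103°] uniform, h=26: full span → s += 26 → s = 26.0000
seg 2 [103°–322.8°] dwell: s stays 26.0000
seg 3 [322.8°–360°] simple-harmonic, h=-21: θ=325.5° here. β=2.7, B=37.2. -21/2·(1 − cos(π·0.0726)) = -0.2718 → s = 25.7282

25.7282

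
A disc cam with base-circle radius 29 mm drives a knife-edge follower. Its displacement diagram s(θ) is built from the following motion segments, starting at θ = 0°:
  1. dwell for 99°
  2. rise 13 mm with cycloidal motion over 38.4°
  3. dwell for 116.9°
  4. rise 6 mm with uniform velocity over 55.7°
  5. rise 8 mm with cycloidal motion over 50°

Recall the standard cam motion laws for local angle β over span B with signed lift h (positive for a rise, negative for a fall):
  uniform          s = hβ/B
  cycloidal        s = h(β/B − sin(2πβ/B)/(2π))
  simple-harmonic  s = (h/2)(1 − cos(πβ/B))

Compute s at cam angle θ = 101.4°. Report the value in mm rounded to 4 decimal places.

seg 1 [0°–99°] dwell: s stays 0.0000
seg 2 [99°–137.4°] cycloidal, h=13: θ=101.4° here. β=2.4, B=38.4. 13·(0.0625 − sin(2π·0.0625)/(2π)) = 0.0207 → s = 0.0207

0.0207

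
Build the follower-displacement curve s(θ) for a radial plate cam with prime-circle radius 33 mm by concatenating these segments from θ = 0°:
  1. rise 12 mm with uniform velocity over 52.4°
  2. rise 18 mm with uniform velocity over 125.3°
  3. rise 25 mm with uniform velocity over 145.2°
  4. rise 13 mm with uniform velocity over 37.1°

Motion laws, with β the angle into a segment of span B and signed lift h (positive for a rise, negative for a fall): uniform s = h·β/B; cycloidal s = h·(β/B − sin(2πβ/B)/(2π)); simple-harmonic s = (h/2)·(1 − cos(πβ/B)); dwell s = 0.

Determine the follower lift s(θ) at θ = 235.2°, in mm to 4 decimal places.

seg 1 [0°–52.4°] uniform, h=12: full span → s += 12 → s = 12.0000
seg 2 [52.4°–177.7°] uniform, h=18: full span → s += 18 → s = 30.0000
seg 3 [177.7°–322.9°] uniform, h=25: θ=235.2° here. β=57.5, B=145.2. 25·57.5/145.2 = 9.9001 → s = 39.9001

39.9001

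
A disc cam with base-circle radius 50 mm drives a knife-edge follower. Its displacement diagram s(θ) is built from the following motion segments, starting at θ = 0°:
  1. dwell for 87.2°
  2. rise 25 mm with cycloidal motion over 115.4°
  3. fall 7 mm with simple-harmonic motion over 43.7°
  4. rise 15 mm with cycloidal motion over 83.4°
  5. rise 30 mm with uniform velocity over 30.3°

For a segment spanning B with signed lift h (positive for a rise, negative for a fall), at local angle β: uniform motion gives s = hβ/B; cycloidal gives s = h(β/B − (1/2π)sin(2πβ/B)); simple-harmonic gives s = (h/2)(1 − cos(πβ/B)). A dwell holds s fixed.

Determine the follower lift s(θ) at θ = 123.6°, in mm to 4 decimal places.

seg 1 [0°–87.2°] dwell: s stays 0.0000
seg 2 [87.2°–202.6°] cycloidal, h=25: θ=123.6° here. β=36.4, B=115.4. 25·(0.3154 − sin(2π·0.3154)/(2π)) = 4.2382 → s = 4.2382

4.2382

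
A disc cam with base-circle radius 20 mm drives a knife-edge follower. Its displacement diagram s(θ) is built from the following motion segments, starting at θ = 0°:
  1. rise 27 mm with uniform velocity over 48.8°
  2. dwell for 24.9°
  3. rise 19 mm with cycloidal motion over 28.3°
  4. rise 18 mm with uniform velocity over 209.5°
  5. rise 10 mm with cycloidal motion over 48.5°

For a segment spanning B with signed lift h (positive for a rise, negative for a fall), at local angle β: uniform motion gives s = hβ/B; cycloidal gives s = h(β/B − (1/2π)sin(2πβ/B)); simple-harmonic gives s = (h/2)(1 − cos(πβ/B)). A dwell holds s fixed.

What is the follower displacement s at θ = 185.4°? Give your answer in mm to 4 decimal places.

seg 1 [0°–48.8°] uniform, h=27: full span → s += 27 → s = 27.0000
seg 2 [48.8°–73.7°] dwell: s stays 27.0000
seg 3 [73.7°–102°] cycloidal, h=19: full span → s += 19 → s = 46.0000
seg 4 [102°–311.5°] uniform, h=18: θ=185.4° here. β=83.4, B=209.5. 18·83.4/209.5 = 7.1656 → s = 53.1656

53.1656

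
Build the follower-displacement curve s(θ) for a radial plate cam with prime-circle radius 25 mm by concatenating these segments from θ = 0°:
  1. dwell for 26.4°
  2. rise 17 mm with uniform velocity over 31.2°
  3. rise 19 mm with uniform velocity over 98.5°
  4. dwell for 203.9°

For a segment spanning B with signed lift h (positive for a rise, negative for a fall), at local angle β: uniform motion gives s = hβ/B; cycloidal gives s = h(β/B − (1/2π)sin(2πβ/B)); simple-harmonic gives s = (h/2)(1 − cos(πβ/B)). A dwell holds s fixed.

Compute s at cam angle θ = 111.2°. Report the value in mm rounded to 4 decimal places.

seg 1 [0°–26.4°] dwell: s stays 0.0000
seg 2 [26.4°–57.6°] uniform, h=17: full span → s += 17 → s = 17.0000
seg 3 [57.6°–156.1°] uniform, h=19: θ=111.2° here. β=53.6, B=98.5. 19·53.6/98.5 = 10.3391 → s = 27.3391

27.3391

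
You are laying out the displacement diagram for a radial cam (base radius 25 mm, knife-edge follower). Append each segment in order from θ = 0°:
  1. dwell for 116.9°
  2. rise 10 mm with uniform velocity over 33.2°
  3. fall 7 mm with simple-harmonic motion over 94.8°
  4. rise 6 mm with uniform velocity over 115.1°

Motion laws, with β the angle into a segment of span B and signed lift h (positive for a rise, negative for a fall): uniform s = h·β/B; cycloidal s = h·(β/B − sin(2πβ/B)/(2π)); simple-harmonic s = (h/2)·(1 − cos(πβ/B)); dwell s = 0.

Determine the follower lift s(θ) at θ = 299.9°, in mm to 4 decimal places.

seg 1 [0°–116.9°] dwell: s stays 0.0000
seg 2 [116.9°–150.1°] uniform, h=10: full span → s += 10 → s = 10.0000
seg 3 [150.1°–244.9°] simple-harmonic, h=-7: full span → s += -7 → s = 3.0000
seg 4 [244.9°–360°] uniform, h=6: θ=299.9° here. β=55, B=115.1. 6·55/115.1 = 2.8671 → s = 5.8671

5.8671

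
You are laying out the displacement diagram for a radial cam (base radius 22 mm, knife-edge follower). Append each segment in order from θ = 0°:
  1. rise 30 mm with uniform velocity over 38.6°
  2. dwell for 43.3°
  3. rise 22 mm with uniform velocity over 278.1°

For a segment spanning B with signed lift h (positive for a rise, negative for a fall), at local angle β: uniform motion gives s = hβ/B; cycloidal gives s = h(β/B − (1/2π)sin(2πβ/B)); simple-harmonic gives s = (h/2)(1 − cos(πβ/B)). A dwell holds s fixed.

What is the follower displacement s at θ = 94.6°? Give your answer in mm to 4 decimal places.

seg 1 [0°–38.6°] uniform, h=30: full span → s += 30 → s = 30.0000
seg 2 [38.6°–81.9°] dwell: s stays 30.0000
seg 3 [81.9°–360°] uniform, h=22: θ=94.6° here. β=12.7, B=278.1. 22·12.7/278.1 = 1.0047 → s = 31.0047

31.0047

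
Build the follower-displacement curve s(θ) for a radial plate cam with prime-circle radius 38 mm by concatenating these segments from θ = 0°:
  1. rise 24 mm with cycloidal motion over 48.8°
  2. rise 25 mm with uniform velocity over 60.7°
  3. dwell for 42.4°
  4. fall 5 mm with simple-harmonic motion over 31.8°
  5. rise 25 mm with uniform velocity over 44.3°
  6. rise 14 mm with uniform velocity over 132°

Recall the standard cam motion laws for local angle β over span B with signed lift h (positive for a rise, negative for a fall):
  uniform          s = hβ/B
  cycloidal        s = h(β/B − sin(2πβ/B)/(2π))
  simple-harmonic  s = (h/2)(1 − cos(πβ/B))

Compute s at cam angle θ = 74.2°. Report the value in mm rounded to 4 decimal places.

seg 1 [0°–48.8°] cycloidal, h=24: full span → s += 24 → s = 24.0000
seg 2 [48.8°–109.5°] uniform, h=25: θ=74.2° here. β=25.4, B=60.7. 25·25.4/60.7 = 10.4613 → s = 34.4613

34.4613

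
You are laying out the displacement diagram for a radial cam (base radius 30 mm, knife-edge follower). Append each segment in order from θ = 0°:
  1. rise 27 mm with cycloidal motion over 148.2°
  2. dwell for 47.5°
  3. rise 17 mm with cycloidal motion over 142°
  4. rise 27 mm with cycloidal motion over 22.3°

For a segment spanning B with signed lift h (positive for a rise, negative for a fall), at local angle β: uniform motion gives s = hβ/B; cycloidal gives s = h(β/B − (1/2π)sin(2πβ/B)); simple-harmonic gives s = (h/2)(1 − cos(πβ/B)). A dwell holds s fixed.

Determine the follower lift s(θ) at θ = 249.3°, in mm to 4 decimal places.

seg 1 [0°–148.2°] cycloidal, h=27: full span → s += 27 → s = 27.0000
seg 2 [148.2°–195.7°] dwell: s stays 27.0000
seg 3 [195.7°–337.7°] cycloidal, h=17: θ=249.3° here. β=53.6, B=142. 17·(0.3775 − sin(2π·0.3775)/(2π)) = 4.5336 → s = 31.5336

31.5336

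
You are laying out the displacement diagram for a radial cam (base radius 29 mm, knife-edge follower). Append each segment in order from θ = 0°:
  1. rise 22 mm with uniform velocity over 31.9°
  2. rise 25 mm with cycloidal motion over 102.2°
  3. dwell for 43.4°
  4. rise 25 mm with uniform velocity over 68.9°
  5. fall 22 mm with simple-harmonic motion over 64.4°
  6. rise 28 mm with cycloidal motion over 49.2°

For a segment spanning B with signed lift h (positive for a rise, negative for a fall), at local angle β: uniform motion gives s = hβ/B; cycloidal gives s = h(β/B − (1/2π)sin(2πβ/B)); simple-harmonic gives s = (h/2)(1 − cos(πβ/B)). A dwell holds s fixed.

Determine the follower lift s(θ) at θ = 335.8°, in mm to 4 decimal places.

seg 1 [0°–31.9°] uniform, h=22: full span → s += 22 → s = 22.0000
seg 2 [31.9°–134.1°] cycloidal, h=25: full span → s += 25 → s = 47.0000
seg 3 [134.1°–177.5°] dwell: s stays 47.0000
seg 4 [177.5°–246.4°] uniform, h=25: full span → s += 25 → s = 72.0000
seg 5 [246.4°–310.8°] simple-harmonic, h=-22: full span → s += -22 → s = 50.0000
seg 6 [310.8°–360°] cycloidal, h=28: θ=335.8° here. β=25, B=49.2. 28·(0.5081 − sin(2π·0.5081)/(2π)) = 14.4552 → s = 64.4552

64.4552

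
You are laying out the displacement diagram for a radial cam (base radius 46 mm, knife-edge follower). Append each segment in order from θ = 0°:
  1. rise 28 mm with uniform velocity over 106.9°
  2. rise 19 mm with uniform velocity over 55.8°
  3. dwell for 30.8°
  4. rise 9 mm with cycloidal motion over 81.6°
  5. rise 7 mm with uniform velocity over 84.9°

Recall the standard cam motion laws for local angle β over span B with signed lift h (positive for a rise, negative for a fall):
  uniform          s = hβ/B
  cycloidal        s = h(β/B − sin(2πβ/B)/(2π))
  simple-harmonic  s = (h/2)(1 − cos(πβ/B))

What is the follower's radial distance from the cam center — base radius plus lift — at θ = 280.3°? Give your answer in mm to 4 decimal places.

seg 1 [0°–106.9°] uniform, h=28: full span → s += 28 → s = 28.0000
seg 2 [106.9°–162.7°] uniform, h=19: full span → s += 19 → s = 47.0000
seg 3 [162.7°–193.5°] dwell: s stays 47.0000
seg 4 [193.5°–275.1°] cycloidal, h=9: full span → s += 9 → s = 56.0000
seg 5 [275.1°–360°] uniform, h=7: θ=280.3° here. β=5.2, B=84.9. 7·5.2/84.9 = 0.4287 → s = 56.4287
radial distance = base radius + s = 46 + 56.4287 = 102.4287

102.4287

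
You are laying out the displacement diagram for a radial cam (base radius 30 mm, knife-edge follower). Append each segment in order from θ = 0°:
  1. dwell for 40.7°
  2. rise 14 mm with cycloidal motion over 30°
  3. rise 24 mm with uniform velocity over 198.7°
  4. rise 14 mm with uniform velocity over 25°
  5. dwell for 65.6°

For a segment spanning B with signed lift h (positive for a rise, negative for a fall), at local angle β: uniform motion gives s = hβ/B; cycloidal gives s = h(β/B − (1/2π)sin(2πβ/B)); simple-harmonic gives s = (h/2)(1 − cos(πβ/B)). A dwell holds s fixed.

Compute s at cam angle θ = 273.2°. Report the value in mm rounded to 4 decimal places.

seg 1 [0°–40.7°] dwell: s stays 0.0000
seg 2 [40.7°–70.7°] cycloidal, h=14: full span → s += 14 → s = 14.0000
seg 3 [70.7°–269.4°] uniform, h=24: full span → s += 24 → s = 38.0000
seg 4 [269.4°–294.4°] uniform, h=14: θ=273.2° here. β=3.8, B=25. 14·3.8/25 = 2.1280 → s = 40.1280

40.1280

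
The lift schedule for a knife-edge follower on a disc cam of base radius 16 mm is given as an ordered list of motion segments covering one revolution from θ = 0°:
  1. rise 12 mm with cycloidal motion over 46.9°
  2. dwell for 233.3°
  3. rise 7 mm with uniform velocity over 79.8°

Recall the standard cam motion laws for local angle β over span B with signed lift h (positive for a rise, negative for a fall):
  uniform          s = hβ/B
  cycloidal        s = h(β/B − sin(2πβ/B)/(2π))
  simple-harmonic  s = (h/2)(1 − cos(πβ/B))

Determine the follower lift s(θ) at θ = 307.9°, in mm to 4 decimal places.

seg 1 [0°–46.9°] cycloidal, h=12: full span → s += 12 → s = 12.0000
seg 2 [46.9°–280.2°] dwell: s stays 12.0000
seg 3 [280.2°–360°] uniform, h=7: θ=307.9° here. β=27.7, B=79.8. 7·27.7/79.8 = 2.4298 → s = 14.4298

14.4298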